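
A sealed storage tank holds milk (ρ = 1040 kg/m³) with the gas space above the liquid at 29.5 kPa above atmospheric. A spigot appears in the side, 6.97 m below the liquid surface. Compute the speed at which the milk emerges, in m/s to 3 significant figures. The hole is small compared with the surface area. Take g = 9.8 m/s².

v ≈ 13.9 m/s

Take point 1 at the surface (v₁ ≈ 0) and point 2 at the hole (at atmospheric pressure). Bernoulli: P₁ + ρg h = P_atm + ½ρv₂².
With P₁ − P_atm = 29500 Pa, v₂ = √(2gh + 2ΔP/ρ) = √(2·9.8·6.97 + 2·29500/1040) = 13.9 m/s.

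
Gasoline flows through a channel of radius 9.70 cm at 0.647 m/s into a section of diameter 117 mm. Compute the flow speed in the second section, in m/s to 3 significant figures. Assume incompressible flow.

1.78 m/s

By continuity, v₂ = v₁·A₁/A₂ = 0.647·(296/108) = 1.78 m/s.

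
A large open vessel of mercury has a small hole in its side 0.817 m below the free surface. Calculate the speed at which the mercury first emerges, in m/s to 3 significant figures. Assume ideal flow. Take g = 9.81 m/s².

The surface is effectively still and both ends are open, so ½v² = gh and v = √(2·9.81·0.817) = 4.00 m/s.

v ≈ 4.00 m/s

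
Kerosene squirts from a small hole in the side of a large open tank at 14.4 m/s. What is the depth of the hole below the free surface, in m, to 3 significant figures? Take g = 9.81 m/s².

Inverting v = √(2gh) gives h = v² / 2g.
h = 14.4²/(2·9.81) = 207/19.62 = 10.6 m.

10.6 m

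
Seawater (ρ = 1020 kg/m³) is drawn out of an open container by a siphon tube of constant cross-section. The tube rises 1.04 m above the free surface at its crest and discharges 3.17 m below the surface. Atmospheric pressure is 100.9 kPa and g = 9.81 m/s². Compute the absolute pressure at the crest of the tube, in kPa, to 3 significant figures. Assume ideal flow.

Bernoulli surface→outlet gives ½v² = g·h_out, so v = √(2·9.81·3.17) = 7.89 m/s.
Continuity keeps v the same throughout the tube; from surface to crest, P_atm + 0 = P_top + ½ρv² + ρg·h_top.
P_top = 100900 − ½·1020·7.89² − 1020·9.81·1.04 = 58800 Pa.

P_top ≈ 58.8 kPa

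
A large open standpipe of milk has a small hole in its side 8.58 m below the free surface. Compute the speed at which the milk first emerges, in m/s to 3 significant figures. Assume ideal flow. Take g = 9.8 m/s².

v = 13.0 m/s

With the surface at rest and both surface and jet at atmospheric pressure, Bernoulli gives ρg h = ½ρv², so v = √(2gh) = √(2·9.8·8.58) = 13.0 m/s.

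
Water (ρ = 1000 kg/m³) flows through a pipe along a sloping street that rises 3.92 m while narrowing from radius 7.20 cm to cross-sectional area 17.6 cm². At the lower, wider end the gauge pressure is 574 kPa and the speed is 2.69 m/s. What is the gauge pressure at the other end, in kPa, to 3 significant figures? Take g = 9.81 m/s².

Continuity gives A₁v₁ = A₂v₂, so v₂ = (163 cm²)/(17.6 cm²) × 2.69 m/s = 24.9 m/s.
Bernoulli: P₁ + ½ρv₁² + ρg h₁ = P₂ + ½ρv₂² + ρg h₂, so P₂ = P₁ + ½ρ(v₁² − v₂²) − ρg(h₂ − h₁).
P₂ = 574000 + ½·1000·(2.69² − 24.9²) − 1000·9.81·(+3.92) = 574000 + (-306000) − (38500) = 229000 Pa.

P₂ = 229 kPa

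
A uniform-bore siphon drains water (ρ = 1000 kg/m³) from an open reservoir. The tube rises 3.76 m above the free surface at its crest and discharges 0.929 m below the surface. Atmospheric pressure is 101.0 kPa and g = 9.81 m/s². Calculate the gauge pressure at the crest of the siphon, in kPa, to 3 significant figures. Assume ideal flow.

Bernoulli surface→outlet gives ½v² = g·h_out, so v = √(2·9.81·0.929) = 4.27 m/s.
The bore is uniform, so the speed at the crest is the same v. Bernoulli surface→crest: P_atm = P_top + ½ρv² + ρg·h_top.
P_top = 101000 − ½·1000·4.27² − 1000·9.81·3.76 = 55000 Pa. So P_gauge = P_top − P_atm = -46000 Pa.

-46.0 kPa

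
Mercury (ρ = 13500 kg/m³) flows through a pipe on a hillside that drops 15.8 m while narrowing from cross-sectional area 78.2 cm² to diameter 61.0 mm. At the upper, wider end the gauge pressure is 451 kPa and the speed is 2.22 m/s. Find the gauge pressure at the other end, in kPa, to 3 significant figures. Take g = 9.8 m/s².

Continuity gives A₁v₁ = A₂v₂, so v₂ = (78.2 cm²)/(29.2 cm²) × 2.22 m/s = 5.94 m/s.
Energy conservation along the streamline gives P₂ = P₁ − ½ρ(v₂² − v₁²) − ρg(h₂ − h₁).
P₂ = 451000 + ½·13500·(2.22² − 5.94²) − 13500·9.8·(−15.8) = 451000 + (-205000) − (-2090000) = 2340000 Pa.

P₂ ≈ 2340 kPa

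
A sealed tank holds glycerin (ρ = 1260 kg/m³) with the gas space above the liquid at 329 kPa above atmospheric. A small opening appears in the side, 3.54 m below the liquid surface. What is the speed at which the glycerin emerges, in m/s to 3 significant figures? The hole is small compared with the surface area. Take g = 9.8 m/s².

Take point 1 at the surface (v₁ ≈ 0) and point 2 at the hole (at atmospheric pressure). Bernoulli: P₁ + ρg h = P_atm + ½ρv₂².
With P₁ − P_atm = 329000 Pa, v₂ = √(2gh + 2ΔP/ρ) = √(2·9.8·3.54 + 2·329000/1260) = 24.3 m/s.

v = 24.3 m/s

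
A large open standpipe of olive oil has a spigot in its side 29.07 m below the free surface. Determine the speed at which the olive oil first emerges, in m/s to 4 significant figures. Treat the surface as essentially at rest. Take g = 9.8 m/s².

v = 23.87 m/s

With the surface at rest and both surface and jet at atmospheric pressure, Bernoulli gives ρg h = ½ρv², so v = √(2gh) = √(2·9.8·29.07) = 23.87 m/s.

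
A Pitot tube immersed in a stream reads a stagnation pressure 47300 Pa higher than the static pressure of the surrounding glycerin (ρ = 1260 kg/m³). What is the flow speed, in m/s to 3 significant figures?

The dynamic pressure equals the rise in static pressure at the stagnation point: ΔP = ½ρv².
v = √(2ΔP/ρ) = √(2·47300/1260) = 8.66 m/s.

v ≈ 8.66 m/s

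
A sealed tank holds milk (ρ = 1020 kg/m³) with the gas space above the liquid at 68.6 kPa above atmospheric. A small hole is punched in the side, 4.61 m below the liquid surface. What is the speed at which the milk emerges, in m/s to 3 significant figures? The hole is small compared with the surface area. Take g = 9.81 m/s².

v ≈ 15.0 m/s

Take point 1 at the surface (v₁ ≈ 0) and point 2 at the hole (at atmospheric pressure). Bernoulli: P₁ + ρg h = P_atm + ½ρv₂².
With P₁ − P_atm = 68600 Pa, v₂ = √(2gh + 2ΔP/ρ) = √(2·9.81·4.61 + 2·68600/1020) = 15.0 m/s.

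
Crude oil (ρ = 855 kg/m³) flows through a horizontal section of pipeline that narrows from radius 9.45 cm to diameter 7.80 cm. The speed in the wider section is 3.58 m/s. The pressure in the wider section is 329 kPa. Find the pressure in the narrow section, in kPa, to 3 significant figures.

The volume flow rate is constant, so v₂ = (A₁/A₂)v₁ = (281/47.8)·3.58 = 21.0 m/s.
Bernoulli (h₁ = h₂): P₁ − P₂ = ½ρ(v₂² − v₁²).
P₂ = P₁ − ½ρ(v₂² − v₁²) = 329000 − ½·855·(21.0² − 3.58²) = 329000 − 183000 = 146000 Pa.

P₂ ≈ 146 kPa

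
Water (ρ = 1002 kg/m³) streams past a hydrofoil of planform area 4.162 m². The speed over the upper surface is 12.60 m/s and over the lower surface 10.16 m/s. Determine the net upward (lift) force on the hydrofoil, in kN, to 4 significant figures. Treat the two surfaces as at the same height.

115.8 kN

From P + ½ρv² = const at equal height, P_low − P_up = ½ρ(v_up² − v_low²).
ΔP = ½·1002·(12.60² − 10.16²) = 27820 Pa.
Lift = ΔP · A = 27820 × 4.162 = 115800 N.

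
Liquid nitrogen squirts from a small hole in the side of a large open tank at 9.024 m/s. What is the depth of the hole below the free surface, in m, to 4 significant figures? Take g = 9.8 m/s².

For a small hole in a large open tank, ½v² = gh, giving h = v²/(2g).
h = 9.024²/(2·9.8) = 81.43/19.60 = 4.155 m.

4.155 m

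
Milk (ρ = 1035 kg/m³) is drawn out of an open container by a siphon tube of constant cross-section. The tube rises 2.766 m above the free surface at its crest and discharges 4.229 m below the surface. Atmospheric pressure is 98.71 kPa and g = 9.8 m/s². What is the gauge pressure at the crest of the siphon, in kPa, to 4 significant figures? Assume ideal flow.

-70.95 kPa

Bernoulli surface→outlet gives ½v² = g·h_out, so v = √(2·9.8·4.229) = 9.104 m/s.
Continuity keeps v the same throughout the tube; from surface to crest, P_atm + 0 = P_top + ½ρv² + ρg·h_top.
P_top = 98710 − ½·1035·9.104² − 1035·9.8·2.766 = 27760 Pa. So P_gauge = P_top − P_atm = -70950 Pa.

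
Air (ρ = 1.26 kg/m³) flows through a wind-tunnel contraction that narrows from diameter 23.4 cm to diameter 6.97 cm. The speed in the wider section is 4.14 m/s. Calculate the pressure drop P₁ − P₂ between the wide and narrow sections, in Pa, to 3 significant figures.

ΔP ≈ 1360 Pa

The volume flow rate is constant, so v₂ = (A₁/A₂)v₁ = (430/38.2)·4.14 = 46.7 m/s.
The pipe is horizontal, so Bernoulli reduces to P₁ + ½ρv₁² = P₂ + ½ρv₂².
P₁ − P₂ = ½·1.26·(46.7² − 4.14²) = ½·1.26·2160 = 1360 Pa.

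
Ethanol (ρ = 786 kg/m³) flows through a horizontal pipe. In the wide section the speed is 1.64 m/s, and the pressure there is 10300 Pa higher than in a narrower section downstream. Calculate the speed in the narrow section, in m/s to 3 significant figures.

Along the level pipe P + ½ρv² is conserved, hence v₂² = v₁² + 2(P₁ − P₂)/ρ.
v₂ = √(1.64² + 2·10300/786) = √(2.69 + 26.2) = 5.38 m/s.

v₂ ≈ 5.38 m/s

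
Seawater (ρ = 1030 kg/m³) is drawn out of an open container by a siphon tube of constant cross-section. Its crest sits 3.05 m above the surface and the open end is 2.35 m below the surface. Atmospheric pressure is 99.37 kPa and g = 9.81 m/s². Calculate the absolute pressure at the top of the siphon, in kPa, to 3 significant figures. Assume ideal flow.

Bernoulli surface→outlet gives ½v² = g·h_out, so v = √(2·9.81·2.35) = 6.79 m/s.
The bore is uniform, so the speed at the crest is the same v. Bernoulli surface→crest: P_atm = P_top + ½ρv² + ρg·h_top.
P_top = 99370 − ½·1030·6.79² − 1030·9.81·3.05 = 44800 Pa.

P_top ≈ 44.8 kPa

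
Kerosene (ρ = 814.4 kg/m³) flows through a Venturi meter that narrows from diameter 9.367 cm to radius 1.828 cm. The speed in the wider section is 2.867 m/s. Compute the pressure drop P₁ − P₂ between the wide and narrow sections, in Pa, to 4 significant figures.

By continuity, v₂ = v₁·A₁/A₂ = 2.867·(68.91/10.50) = 18.82 m/s.
Along the horizontal streamline, P + ½ρv² is constant.
P₁ − P₂ = ½·814.4·(18.82² − 2.867²) = ½·814.4·346.0 = 140900 Pa.

140900 Pa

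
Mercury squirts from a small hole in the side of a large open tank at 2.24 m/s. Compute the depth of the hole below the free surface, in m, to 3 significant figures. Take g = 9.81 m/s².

Inverting v = √(2gh) gives h = v² / 2g.
h = 2.24²/(2·9.81) = 5.02/19.62 = 0.256 m.

0.256 m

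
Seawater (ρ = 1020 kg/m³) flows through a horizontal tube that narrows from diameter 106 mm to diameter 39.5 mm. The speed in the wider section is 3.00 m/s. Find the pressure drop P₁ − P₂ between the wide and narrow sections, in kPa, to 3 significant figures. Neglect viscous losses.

ΔP = 233 kPa

Mass conservation (A₁v₁ = A₂v₂) gives v₂ = 3.00 × 88.2/12.3 = 21.6 m/s.
Bernoulli (h₁ = h₂): P₁ − P₂ = ½ρ(v₂² − v₁²).
P₁ − P₂ = ½·1020·(21.6² − 3.00²) = ½·1020·458 = 233000 Pa.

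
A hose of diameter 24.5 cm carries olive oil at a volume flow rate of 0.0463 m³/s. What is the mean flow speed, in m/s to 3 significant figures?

0.982 m/s

Q = 0.0463 m³/s = 0.0463 m³/s.
v = Q/A = 0.0463 / 0.0471 = 0.982 m/s.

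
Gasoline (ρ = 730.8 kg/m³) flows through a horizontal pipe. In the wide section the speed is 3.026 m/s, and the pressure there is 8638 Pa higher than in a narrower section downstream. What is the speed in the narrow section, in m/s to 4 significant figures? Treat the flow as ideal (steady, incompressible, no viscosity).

With h₁ = h₂, rearranging Bernoulli gives v₂ = √(v₁² + 2ΔP/ρ).
v₂ = √(3.026² + 2·8638/730.8) = √(9.157 + 23.64) = 5.727 m/s.

v₂ ≈ 5.727 m/s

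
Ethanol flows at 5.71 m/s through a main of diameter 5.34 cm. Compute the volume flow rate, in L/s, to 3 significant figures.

Q = 12.8 L/s

Q = A·v = 0.00224 m² × 5.71 m/s = 0.0128 m³/s.
Converting: 0.0128 m³/s × 1000 = 12.8 L/s.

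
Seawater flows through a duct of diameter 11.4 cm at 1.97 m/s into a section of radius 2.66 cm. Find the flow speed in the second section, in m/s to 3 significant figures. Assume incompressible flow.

Mass conservation (A₁v₁ = A₂v₂) gives v₂ = 1.97 × 102/22.2 = 9.05 m/s.

v₂ ≈ 9.05 m/s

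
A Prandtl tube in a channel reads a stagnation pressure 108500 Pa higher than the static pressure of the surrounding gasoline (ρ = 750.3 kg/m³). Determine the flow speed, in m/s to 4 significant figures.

v ≈ 17.01 m/s

At the stagnation point the flow is brought to rest, so Bernoulli gives P_stag − P_static = ½ρv².
v = √(2ΔP/ρ) = √(2·108500/750.3) = 17.01 m/s.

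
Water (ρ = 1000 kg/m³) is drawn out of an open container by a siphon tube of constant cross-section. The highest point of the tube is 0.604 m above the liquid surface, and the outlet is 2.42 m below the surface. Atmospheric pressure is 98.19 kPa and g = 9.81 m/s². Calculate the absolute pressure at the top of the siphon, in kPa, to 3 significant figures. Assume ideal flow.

P_top ≈ 68.5 kPa

From the surface to the outlet (both open to atmosphere, surface at rest): v = √(2g·h_out) = √(2·9.81·2.42) = 6.89 m/s.
With constant cross-section the crest speed equals v; applying Bernoulli from the surface up to the crest, P_top = P_atm − ½ρv² − ρg·h_top.
P_top = 98190 − ½·1000·6.89² − 1000·9.81·0.604 = 68500 Pa.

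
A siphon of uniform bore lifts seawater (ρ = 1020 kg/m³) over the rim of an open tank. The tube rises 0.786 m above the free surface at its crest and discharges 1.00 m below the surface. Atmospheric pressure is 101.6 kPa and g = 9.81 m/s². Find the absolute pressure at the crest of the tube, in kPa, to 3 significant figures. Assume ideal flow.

P_top ≈ 83.7 kPa

The outlet speed comes from Torricelli: v = √(2g·1.00) = 4.43 m/s.
The bore is uniform, so the speed at the crest is the same v. Bernoulli surface→crest: P_atm = P_top + ½ρv² + ρg·h_top.
P_top = 101600 − ½·1020·4.43² − 1020·9.81·0.786 = 83700 Pa.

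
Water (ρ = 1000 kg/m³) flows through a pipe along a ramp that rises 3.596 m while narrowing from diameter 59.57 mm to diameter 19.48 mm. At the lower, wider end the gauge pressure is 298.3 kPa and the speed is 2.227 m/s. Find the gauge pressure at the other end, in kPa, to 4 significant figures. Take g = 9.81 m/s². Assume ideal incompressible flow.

P₂ = 48.65 kPa

By continuity, v₂ = v₁·A₁/A₂ = 2.227·(27.87/2.980) = 20.83 m/s.
Energy conservation along the streamline gives P₂ = P₁ − ½ρ(v₂² − v₁²) − ρg(h₂ − h₁).
P₂ = 298300 + ½·1000·(2.227² − 20.83²) − 1000·9.81·(+3.596) = 298300 + (-214400) − (35280) = 48650 Pa.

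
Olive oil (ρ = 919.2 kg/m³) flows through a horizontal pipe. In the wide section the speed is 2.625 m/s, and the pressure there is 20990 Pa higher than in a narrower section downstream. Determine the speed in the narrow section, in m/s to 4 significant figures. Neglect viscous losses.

7.250 m/s

Along the level pipe P + ½ρv² is conserved, hence v₂² = v₁² + 2(P₁ − P₂)/ρ.
v₂ = √(2.625² + 2·20990/919.2) = √(6.891 + 45.67) = 7.250 m/s.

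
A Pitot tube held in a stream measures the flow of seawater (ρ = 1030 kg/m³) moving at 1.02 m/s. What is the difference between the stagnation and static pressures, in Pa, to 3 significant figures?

Bernoulli between the free stream and the stagnation point: ½ρv² = P_stag − P_static.
ΔP = ½·1030·1.02² = 536 Pa.

ΔP = 536 Pa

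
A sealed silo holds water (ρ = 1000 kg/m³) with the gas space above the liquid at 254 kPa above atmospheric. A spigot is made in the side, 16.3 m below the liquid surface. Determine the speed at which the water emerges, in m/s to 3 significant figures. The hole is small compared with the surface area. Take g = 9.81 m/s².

v ≈ 28.8 m/s

Take point 1 at the surface (v₁ ≈ 0) and point 2 at the hole (at atmospheric pressure). Bernoulli: P₁ + ρg h = P_atm + ½ρv₂².
With P₁ − P_atm = 254000 Pa, v₂ = √(2gh + 2ΔP/ρ) = √(2·9.81·16.3 + 2·254000/1000) = 28.8 m/s.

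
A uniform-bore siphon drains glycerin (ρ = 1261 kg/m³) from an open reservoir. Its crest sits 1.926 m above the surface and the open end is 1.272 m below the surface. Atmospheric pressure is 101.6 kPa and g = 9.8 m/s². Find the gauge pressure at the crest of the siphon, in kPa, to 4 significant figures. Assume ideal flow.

From the surface to the outlet (both open to atmosphere, surface at rest): v = √(2g·h_out) = √(2·9.8·1.272) = 4.993 m/s.
With constant cross-section the crest speed equals v; applying Bernoulli from the surface up to the crest, P_top = P_atm − ½ρv² − ρg·h_top.
P_top = 101600 − ½·1261·4.993² − 1261·9.8·1.926 = 62080 Pa. So P_gauge = P_top − P_atm = -39520 Pa.

P_gauge ≈ -39.52 kPa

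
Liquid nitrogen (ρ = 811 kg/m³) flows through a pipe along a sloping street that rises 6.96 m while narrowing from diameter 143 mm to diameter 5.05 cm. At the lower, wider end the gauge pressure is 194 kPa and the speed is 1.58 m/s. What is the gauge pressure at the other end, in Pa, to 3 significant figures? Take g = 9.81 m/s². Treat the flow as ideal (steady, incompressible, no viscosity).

74600 Pa

Mass conservation (A₁v₁ = A₂v₂) gives v₂ = 1.58 × 161/20.0 = 12.7 m/s.
Bernoulli: P₁ + ½ρv₁² + ρg h₁ = P₂ + ½ρv₂² + ρg h₂, so P₂ = P₁ + ½ρ(v₁² − v₂²) − ρg(h₂ − h₁).
P₂ = 194000 + ½·811·(1.58² − 12.7²) − 811·9.81·(+6.96) = 194000 + (-64100) − (55400) = 74600 Pa.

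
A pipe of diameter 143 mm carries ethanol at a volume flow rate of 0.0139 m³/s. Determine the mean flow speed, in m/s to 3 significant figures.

v = 0.865 m/s

Q = 0.0139 m³/s = 0.0139 m³/s.
v = Q/A = 0.0139 / 0.0161 = 0.865 m/s.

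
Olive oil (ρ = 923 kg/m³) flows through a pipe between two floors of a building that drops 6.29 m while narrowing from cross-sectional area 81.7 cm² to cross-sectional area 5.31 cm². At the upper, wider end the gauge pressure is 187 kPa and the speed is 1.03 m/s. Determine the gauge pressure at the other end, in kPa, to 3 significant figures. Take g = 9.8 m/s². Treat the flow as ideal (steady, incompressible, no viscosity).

By continuity, v₂ = v₁·A₁/A₂ = 1.03·(81.7/5.31) = 15.8 m/s.
Energy conservation along the streamline gives P₂ = P₁ − ½ρ(v₂² − v₁²) − ρg(h₂ − h₁).
P₂ = 187000 + ½·923·(1.03² − 15.8²) − 923·9.8·(−6.29) = 187000 + (-115000) − (-56900) = 128000 Pa.

P₂ = 128 kPa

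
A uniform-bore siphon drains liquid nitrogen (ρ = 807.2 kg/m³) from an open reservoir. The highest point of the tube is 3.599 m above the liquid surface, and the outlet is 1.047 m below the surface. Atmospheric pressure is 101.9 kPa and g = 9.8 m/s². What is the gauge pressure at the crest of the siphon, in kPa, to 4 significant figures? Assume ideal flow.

P_gauge = -36.75 kPa

From the surface to the outlet (both open to atmosphere, surface at rest): v = √(2g·h_out) = √(2·9.8·1.047) = 4.530 m/s.
Continuity keeps v the same throughout the tube; from surface to crest, P_atm + 0 = P_top + ½ρv² + ρg·h_top.
P_top = 101900 − ½·807.2·4.530² − 807.2·9.8·3.599 = 65150 Pa. So P_gauge = P_top − P_atm = -36750 Pa.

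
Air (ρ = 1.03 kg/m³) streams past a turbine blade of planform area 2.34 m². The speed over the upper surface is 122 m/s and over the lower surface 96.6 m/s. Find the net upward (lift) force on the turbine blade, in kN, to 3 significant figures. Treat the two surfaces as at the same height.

6.69 kN

From P + ½ρv² = const at equal height, P_low − P_up = ½ρ(v_up² − v_low²).
ΔP = ½·1.03·(122² − 96.6²) = 2860 Pa.
Lift = ΔP · A = 2860 × 2.34 = 6690 N.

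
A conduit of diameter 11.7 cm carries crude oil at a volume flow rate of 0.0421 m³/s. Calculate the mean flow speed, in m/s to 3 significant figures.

v ≈ 3.92 m/s

Q = 0.0421 m³/s = 0.0421 m³/s.
v = Q/A = 0.0421 / 0.0108 = 3.92 m/s.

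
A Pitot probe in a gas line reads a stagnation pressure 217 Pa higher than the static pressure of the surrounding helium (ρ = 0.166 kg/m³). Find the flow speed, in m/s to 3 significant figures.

The dynamic pressure equals the rise in static pressure at the stagnation point: ΔP = ½ρv².
v = √(2ΔP/ρ) = √(2·217/0.166) = 51.1 m/s.

51.1 m/s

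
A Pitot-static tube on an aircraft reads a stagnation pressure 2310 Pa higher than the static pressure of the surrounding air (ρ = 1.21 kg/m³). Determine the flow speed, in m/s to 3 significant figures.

v = 61.8 m/s

At the stagnation point the flow is brought to rest, so Bernoulli gives P_stag − P_static = ½ρv².
v = √(2ΔP/ρ) = √(2·2310/1.21) = 61.8 m/s.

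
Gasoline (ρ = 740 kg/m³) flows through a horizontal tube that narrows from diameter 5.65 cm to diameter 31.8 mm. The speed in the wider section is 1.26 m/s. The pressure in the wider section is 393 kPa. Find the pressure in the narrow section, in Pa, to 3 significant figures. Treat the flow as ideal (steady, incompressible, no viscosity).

P₂ = 388000 Pa

By continuity, v₂ = v₁·A₁/A₂ = 1.26·(25.1/7.94) = 3.98 m/s.
The pipe is horizontal, so Bernoulli reduces to P₁ + ½ρv₁² = P₂ + ½ρv₂².
P₂ = P₁ − ½ρ(v₂² − v₁²) = 393000 − ½·740·(3.98² − 1.26²) = 393000 − 5270 = 388000 Pa.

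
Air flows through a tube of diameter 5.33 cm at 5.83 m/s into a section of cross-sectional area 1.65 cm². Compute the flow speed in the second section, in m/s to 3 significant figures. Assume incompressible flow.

By continuity, v₂ = v₁·A₁/A₂ = 5.83·(22.3/1.65) = 78.8 m/s.

v₂ = 78.8 m/s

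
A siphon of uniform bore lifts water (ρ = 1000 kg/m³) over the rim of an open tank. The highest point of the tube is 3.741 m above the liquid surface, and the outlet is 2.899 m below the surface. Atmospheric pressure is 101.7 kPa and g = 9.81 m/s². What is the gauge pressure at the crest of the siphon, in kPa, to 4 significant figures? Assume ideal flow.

From the surface to the outlet (both open to atmosphere, surface at rest): v = √(2g·h_out) = √(2·9.81·2.899) = 7.542 m/s.
With constant cross-section the crest speed equals v; applying Bernoulli from the surface up to the crest, P_top = P_atm − ½ρv² − ρg·h_top.
P_top = 101700 − ½·1000·7.542² − 1000·9.81·3.741 = 36560 Pa. So P_gauge = P_top − P_atm = -65140 Pa.

P_gauge ≈ -65.14 kPa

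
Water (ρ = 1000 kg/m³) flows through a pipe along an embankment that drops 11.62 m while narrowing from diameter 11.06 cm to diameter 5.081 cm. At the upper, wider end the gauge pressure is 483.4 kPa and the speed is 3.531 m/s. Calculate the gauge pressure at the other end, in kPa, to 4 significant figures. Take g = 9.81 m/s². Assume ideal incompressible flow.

463.7 kPa

Mass conservation (A₁v₁ = A₂v₂) gives v₂ = 3.531 × 96.07/20.28 = 16.73 m/s.
Applying Bernoulli between the two ends and solving for P₂: P₂ = P₁ + ½ρ(v₁² − v₂²) − ρgΔh.
P₂ = 483400 + ½·1000·(3.531² − 16.73²) − 1000·9.81·(−11.62) = 483400 + (-133700) − (-114000) = 463700 Pa.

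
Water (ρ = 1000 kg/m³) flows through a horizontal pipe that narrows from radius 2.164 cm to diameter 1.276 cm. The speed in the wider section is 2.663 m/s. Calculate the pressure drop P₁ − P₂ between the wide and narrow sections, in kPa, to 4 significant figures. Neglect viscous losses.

ΔP ≈ 465.8 kPa

The volume flow rate is constant, so v₂ = (A₁/A₂)v₁ = (14.71/1.279)·2.663 = 30.64 m/s.
The pipe is horizontal, so Bernoulli reduces to P₁ + ½ρv₁² = P₂ + ½ρv₂².
P₁ − P₂ = ½·1000·(30.64² − 2.663²) = ½·1000·931.5 = 465800 Pa.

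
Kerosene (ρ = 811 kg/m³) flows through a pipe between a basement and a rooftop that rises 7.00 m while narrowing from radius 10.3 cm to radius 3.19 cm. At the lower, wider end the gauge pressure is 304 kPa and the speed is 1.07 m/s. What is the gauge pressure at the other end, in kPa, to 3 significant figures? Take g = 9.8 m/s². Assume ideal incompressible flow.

By continuity, v₂ = v₁·A₁/A₂ = 1.07·(333/32.0) = 11.2 m/s.
Energy conservation along the streamline gives P₂ = P₁ − ½ρ(v₂² − v₁²) − ρg(h₂ − h₁).
P₂ = 304000 + ½·811·(1.07² − 11.2²) − 811·9.8·(+7.00) = 304000 + (-50000) − (55600) = 198000 Pa.

P₂ ≈ 198 kPa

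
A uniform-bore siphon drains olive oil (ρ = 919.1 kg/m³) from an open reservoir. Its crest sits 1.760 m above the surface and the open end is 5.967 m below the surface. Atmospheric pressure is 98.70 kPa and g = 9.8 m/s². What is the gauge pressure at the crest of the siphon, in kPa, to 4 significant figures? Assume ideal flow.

P_gauge ≈ -69.60 kPa

From the surface to the outlet (both open to atmosphere, surface at rest): v = √(2g·h_out) = √(2·9.8·5.967) = 10.81 m/s.
Continuity keeps v the same throughout the tube; from surface to crest, P_atm + 0 = P_top + ½ρv² + ρg·h_top.
P_top = 98700 − ½·919.1·10.81² − 919.1·9.8·1.760 = 29100 Pa. So P_gauge = P_top − P_atm = -69600 Pa.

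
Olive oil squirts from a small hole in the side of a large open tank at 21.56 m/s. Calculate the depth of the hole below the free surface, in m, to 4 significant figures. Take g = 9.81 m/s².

Inverting v = √(2gh) gives h = v² / 2g.
h = 21.56²/(2·9.81) = 464.8/19.62 = 23.69 m.

h = 23.69 m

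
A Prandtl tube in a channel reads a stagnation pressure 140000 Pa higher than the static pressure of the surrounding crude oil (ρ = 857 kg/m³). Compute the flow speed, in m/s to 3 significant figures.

v ≈ 18.1 m/s

At the stagnation point the flow is brought to rest, so Bernoulli gives P_stag − P_static = ½ρv².
v = √(2ΔP/ρ) = √(2·140000/857) = 18.1 m/s.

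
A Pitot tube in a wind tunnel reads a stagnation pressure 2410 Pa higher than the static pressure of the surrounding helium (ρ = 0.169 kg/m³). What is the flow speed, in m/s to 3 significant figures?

At the stagnation point the flow is brought to rest, so Bernoulli gives P_stag − P_static = ½ρv².
v = √(2ΔP/ρ) = √(2·2410/0.169) = 169 m/s.

169 m/s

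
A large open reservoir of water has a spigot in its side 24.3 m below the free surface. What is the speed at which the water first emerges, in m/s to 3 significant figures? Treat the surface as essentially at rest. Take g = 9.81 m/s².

v ≈ 21.8 m/s

With the surface at rest and both surface and jet at atmospheric pressure, Bernoulli gives ρg h = ½ρv², so v = √(2gh) = √(2·9.81·24.3) = 21.8 m/s.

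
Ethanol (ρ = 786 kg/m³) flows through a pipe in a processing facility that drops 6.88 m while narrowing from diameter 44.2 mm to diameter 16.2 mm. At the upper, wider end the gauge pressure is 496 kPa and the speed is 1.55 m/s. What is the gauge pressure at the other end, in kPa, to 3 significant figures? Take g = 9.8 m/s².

The volume flow rate is constant, so v₂ = (A₁/A₂)v₁ = (15.3/2.06)·1.55 = 11.5 m/s.
Applying Bernoulli between the two ends and solving for P₂: P₂ = P₁ + ½ρ(v₁² − v₂²) − ρgΔh.
P₂ = 496000 + ½·786·(1.55² − 11.5²) − 786·9.8·(−6.88) = 496000 + (-51400) − (-53000) = 498000 Pa.

P₂ ≈ 498 kPa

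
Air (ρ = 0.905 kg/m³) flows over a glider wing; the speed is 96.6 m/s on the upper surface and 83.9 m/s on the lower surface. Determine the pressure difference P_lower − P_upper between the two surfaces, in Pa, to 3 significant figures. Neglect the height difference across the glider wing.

Bernoulli (same height): P_lower − P_upper = ½ρ(v_upper² − v_lower²).
ΔP = ½·0.905·(96.6² − 83.9²) = 1040 Pa.

ΔP = 1040 Pa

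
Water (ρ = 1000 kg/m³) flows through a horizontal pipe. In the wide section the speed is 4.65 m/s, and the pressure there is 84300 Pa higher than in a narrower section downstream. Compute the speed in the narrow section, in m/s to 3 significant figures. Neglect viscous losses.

v₂ ≈ 13.8 m/s

Horizontal Bernoulli: P₁ + ½ρv₁² = P₂ + ½ρv₂², so v₂² = v₁² + 2(P₁ − P₂)/ρ.
v₂ = √(4.65² + 2·84300/1000) = √(21.6 + 169) = 13.8 m/s.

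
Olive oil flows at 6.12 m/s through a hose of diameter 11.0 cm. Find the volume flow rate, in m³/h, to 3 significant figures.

Q = A·v = 0.00950 m² × 6.12 m/s = 0.0582 m³/s.
Converting: 0.0582 m³/s × 3600 = 209 m³/h.

209 m³/h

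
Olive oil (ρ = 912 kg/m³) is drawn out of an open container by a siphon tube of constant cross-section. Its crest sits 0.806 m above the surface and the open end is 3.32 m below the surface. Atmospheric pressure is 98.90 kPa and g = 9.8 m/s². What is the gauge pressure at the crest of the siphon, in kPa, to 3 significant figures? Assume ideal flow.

-36.9 kPa

Bernoulli surface→outlet gives ½v² = g·h_out, so v = √(2·9.8·3.32) = 8.07 m/s.
Continuity keeps v the same throughout the tube; from surface to crest, P_atm + 0 = P_top + ½ρv² + ρg·h_top.
P_top = 98900 − ½·912·8.07² − 912·9.8·0.806 = 62000 Pa. So P_gauge = P_top − P_atm = -36900 Pa.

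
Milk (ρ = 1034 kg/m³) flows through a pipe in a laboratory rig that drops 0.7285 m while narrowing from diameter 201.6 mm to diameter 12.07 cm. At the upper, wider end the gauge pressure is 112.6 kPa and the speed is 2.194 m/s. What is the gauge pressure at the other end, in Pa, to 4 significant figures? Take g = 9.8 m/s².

By continuity, v₂ = v₁·A₁/A₂ = 2.194·(319.2/114.4) = 6.121 m/s.
Bernoulli: P₁ + ½ρv₁² + ρg h₁ = P₂ + ½ρv₂² + ρg h₂, so P₂ = P₁ + ½ρ(v₁² − v₂²) − ρg(h₂ − h₁).
P₂ = 112600 + ½·1034·(2.194² − 6.121²) − 1034·9.8·(−0.7285) = 112600 + (-16880) − (-7382) = 103100 Pa.

P₂ ≈ 103100 Pa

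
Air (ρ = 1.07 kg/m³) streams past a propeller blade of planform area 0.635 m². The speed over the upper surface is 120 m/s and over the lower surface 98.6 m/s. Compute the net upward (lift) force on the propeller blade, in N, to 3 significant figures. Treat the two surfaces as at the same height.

From P + ½ρv² = const at equal height, P_low − P_up = ½ρ(v_up² − v_low²).
ΔP = ½·1.07·(120² − 98.6²) = 2500 Pa.
Lift = ΔP · A = 2500 × 0.635 = 1590 N.

1590 N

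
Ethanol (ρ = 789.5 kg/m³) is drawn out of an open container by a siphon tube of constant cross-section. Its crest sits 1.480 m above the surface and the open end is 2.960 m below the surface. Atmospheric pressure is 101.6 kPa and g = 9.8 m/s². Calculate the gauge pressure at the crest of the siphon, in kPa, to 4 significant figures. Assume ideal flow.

The outlet speed comes from Torricelli: v = √(2g·2.960) = 7.617 m/s.
With constant cross-section the crest speed equals v; applying Bernoulli from the surface up to the crest, P_top = P_atm − ½ρv² − ρg·h_top.
P_top = 101600 − ½·789.5·7.617² − 789.5·9.8·1.480 = 67250 Pa. So P_gauge = P_top − P_atm = -34350 Pa.

P_gauge = -34.35 kPa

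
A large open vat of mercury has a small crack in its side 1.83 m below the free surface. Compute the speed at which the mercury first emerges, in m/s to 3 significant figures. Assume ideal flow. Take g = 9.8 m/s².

5.99 m/s

Torricelli's result v = √(2gh) gives v = √(2·9.8·1.83) = 5.99 m/s.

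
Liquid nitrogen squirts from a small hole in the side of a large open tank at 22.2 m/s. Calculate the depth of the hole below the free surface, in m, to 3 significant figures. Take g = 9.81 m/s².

Torricelli: v = √(2gh), so h = v²/(2g).
h = 22.2²/(2·9.81) = 493/19.62 = 25.1 m.

h ≈ 25.1 m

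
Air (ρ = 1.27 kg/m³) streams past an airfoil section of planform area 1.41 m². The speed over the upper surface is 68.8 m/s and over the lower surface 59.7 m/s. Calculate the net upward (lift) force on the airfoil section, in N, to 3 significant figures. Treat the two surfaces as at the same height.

1050 N

With equal heights on the two surfaces, Bernoulli gives P_lower − P_upper = ½ρ(v_upper² − v_lower²).
ΔP = ½·1.27·(68.8² − 59.7²) = 743 Pa.
Lift = ΔP · A = 743 × 1.41 = 1050 N.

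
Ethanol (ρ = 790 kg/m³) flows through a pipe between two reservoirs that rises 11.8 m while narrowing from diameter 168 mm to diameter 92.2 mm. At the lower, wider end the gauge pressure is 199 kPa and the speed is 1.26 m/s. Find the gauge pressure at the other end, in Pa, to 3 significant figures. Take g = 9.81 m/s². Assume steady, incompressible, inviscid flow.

Mass conservation (A₁v₁ = A₂v₂) gives v₂ = 1.26 × 222/66.8 = 4.18 m/s.
Bernoulli: P₁ + ½ρv₁² + ρg h₁ = P₂ + ½ρv₂² + ρg h₂, so P₂ = P₁ + ½ρ(v₁² − v₂²) − ρg(h₂ − h₁).
P₂ = 199000 + ½·790·(1.26² − 4.18²) − 790·9.81·(+11.8) = 199000 + (-6290) − (91400) = 101000 Pa.

P₂ ≈ 101000 Pa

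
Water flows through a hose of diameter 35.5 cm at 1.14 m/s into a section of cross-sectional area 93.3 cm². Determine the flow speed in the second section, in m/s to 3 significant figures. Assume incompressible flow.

v₂ ≈ 12.1 m/s

By continuity, v₂ = v₁·A₁/A₂ = 1.14·(990/93.3) = 12.1 m/s.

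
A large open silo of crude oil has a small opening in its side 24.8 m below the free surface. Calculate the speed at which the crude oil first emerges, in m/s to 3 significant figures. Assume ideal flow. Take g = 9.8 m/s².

Bernoulli from surface to hole (P equal, v_surface ≈ 0): v = √(2gh) = √(2×9.8×24.8) = 22.0 m/s.

22.0 m/s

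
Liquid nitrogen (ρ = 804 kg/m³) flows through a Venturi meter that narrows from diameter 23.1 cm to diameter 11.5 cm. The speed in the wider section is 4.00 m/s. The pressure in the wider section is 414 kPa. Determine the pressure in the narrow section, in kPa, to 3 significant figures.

P₂ ≈ 316 kPa

Mass conservation (A₁v₁ = A₂v₂) gives v₂ = 4.00 × 419/104 = 16.1 m/s.
The pipe is horizontal, so Bernoulli reduces to P₁ + ½ρv₁² = P₂ + ½ρv₂².
P₂ = P₁ − ½ρ(v₂² − v₁²) = 414000 − ½·804·(16.1² − 4.00²) = 414000 − 98300 = 316000 Pa.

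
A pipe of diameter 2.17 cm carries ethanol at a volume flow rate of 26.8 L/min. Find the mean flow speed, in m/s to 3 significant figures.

Q = 26.8 L/min = 0.000447 m³/s.
v = Q/A = 0.000447 / 0.000370 = 1.21 m/s.

v ≈ 1.21 m/s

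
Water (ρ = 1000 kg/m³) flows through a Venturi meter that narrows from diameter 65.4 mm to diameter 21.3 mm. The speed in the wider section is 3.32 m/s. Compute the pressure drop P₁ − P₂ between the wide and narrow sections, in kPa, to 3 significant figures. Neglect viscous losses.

The volume flow rate is constant, so v₂ = (A₁/A₂)v₁ = (33.6/3.56)·3.32 = 31.3 m/s.
The pipe is horizontal, so Bernoulli reduces to P₁ + ½ρv₁² = P₂ + ½ρv₂².
P₁ − P₂ = ½·1000·(31.3² − 3.32²) = ½·1000·969 = 484000 Pa.

ΔP ≈ 484 kPa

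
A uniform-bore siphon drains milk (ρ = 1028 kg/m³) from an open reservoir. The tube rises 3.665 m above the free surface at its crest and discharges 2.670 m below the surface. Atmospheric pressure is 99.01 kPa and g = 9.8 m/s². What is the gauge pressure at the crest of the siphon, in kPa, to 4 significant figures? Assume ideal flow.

P_gauge ≈ -63.82 kPa

From the surface to the outlet (both open to atmosphere, surface at rest): v = √(2g·h_out) = √(2·9.8·2.670) = 7.234 m/s.
With constant cross-section the crest speed equals v; applying Bernoulli from the surface up to the crest, P_top = P_atm − ½ρv² − ρg·h_top.
P_top = 99010 − ½·1028·7.234² − 1028·9.8·3.665 = 35190 Pa. So P_gauge = P_top − P_atm = -63820 Pa.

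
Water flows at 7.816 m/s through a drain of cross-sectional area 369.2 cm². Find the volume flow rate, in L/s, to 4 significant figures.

288.6 L/s

Q = A·v = 0.03692 m² × 7.816 m/s = 0.2886 m³/s.
Converting: 0.2886 m³/s × 1000 = 288.6 L/s.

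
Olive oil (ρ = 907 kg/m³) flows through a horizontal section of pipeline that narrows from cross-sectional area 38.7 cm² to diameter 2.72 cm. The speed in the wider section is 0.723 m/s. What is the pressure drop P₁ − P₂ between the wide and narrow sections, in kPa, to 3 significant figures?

The volume flow rate is constant, so v₂ = (A₁/A₂)v₁ = (38.7/5.81)·0.723 = 4.82 m/s.
Bernoulli (h₁ = h₂): P₁ − P₂ = ½ρ(v₂² − v₁²).
P₁ − P₂ = ½·907·(4.82² − 0.723²) = ½·907·22.7 = 10300 Pa.

ΔP = 10.3 kPa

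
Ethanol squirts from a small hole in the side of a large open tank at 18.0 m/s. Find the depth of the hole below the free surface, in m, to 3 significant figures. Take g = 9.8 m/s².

Inverting v = √(2gh) gives h = v² / 2g.
h = 18.0²/(2·9.8) = 324/19.60 = 16.5 m.

h = 16.5 m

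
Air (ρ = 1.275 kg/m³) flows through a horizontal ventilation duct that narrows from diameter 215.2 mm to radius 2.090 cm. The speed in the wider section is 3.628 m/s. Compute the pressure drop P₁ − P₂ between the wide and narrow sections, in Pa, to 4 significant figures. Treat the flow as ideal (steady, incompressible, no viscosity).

Continuity gives A₁v₁ = A₂v₂, so v₂ = (363.7 cm²)/(13.72 cm²) × 3.628 m/s = 96.16 m/s.
With no height change, Bernoulli's equation is P₁ + ½ρv₁² = P₂ + ½ρv₂².
P₁ − P₂ = ½·1.275·(96.16² − 3.628²) = ½·1.275·9234 = 5887 Pa.

5887 Pa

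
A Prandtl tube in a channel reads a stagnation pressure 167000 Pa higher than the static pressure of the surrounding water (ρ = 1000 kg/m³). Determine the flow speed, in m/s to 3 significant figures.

The dynamic pressure equals the rise in static pressure at the stagnation point: ΔP = ½ρv².
v = √(2ΔP/ρ) = √(2·167000/1000) = 18.3 m/s.

v ≈ 18.3 m/s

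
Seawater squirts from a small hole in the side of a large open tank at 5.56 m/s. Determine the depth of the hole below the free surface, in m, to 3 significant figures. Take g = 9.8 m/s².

Inverting v = √(2gh) gives h = v² / 2g.
h = 5.56²/(2·9.8) = 30.9/19.60 = 1.58 m.

h ≈ 1.58 m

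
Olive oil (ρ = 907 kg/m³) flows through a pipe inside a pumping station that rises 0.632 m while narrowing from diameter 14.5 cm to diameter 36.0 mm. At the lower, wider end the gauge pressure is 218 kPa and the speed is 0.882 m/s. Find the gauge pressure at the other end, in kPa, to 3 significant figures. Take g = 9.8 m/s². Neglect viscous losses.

By continuity, v₂ = v₁·A₁/A₂ = 0.882·(165/10.2) = 14.3 m/s.
Applying Bernoulli between the two ends and solving for P₂: P₂ = P₁ + ½ρ(v₁² − v₂²) − ρgΔh.
P₂ = 218000 + ½·907·(0.882² − 14.3²) − 907·9.8·(+0.632) = 218000 + (-92500) − (5620) = 120000 Pa.

120 kPa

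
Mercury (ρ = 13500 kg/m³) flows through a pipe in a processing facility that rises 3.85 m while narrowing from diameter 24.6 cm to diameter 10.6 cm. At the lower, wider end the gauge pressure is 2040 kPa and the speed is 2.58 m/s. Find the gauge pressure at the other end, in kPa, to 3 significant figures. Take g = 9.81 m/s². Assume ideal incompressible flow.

P₂ = 272 kPa

By continuity, v₂ = v₁·A₁/A₂ = 2.58·(475/88.2) = 13.9 m/s.
Energy conservation along the streamline gives P₂ = P₁ − ½ρ(v₂² − v₁²) − ρg(h₂ − h₁).
P₂ = 2040000 + ½·13500·(2.58² − 13.9²) − 13500·9.81·(+3.85) = 2040000 + (-1260000) − (510000) = 272000 Pa.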